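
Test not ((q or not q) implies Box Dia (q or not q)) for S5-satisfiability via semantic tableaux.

1. not ((q or not q) implies Box Dia (q or not q)), u
2. q or not q, u
3. not Box Dia (q or not q), u
4. not q, u
5. not Dia (q or not q), v
6. not (q or not q), u
7. q, u
Accessibility: uRu, uRv, vRu, vRv
Branch closes: q and not q both at u.
Every branch closes; the branch above is one of them.

Unsatisfiable (every branch closes)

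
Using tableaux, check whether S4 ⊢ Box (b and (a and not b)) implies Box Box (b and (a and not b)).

Tableau for the negation not (Box (b and (a and not b)) implies Box Box (b and (a and not b))):
1. not (Box (b and (a and not b)) implies Box Box (b and (a and not b))), w0
2. Box (b and (a and not b)), w0
3. not Box Box (b and (a and not b)), w0
4. b and (a and not b), w0
5. b, w0
6. a and not b, w0
7. a, w0
8. not b, w0
Accessibility: w0Rw0
Branch closes: b and not b both at w0.
Every branch of the negation's tableau closes; the branch above is one of them.

Valid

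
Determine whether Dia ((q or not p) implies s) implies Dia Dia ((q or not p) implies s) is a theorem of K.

Not valid

Tableau for the negation not (Dia ((q or not p) implies s) implies Dia Dia ((q or not p) implies s)):
1. not (Dia ((q or not p) implies s) implies Dia Dia ((q or not p) implies s)), w0
2. Dia ((q or not p) implies s), w0
3. not Dia Dia ((q or not p) implies s), w0
4. (q or not p) implies s, w1
5. not Dia ((q or not p) implies s), w1
6. s, w1
Accessibility: w0Rw1
The negation has an open branch (countermodel exists).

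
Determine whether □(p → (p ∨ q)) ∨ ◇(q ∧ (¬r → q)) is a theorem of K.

Yes, valid

Tableau for the negation ¬(□(p → (p ∨ q)) ∨ ◇(q ∧ (¬r → q))):
1. ¬(□(p → (p ∨ q)) ∨ ◇(q ∧ (¬r → q))), 0
2. ¬□(p → (p ∨ q)), 0
3. ¬◇(q ∧ (¬r → q)), 0
4. ¬(p → (p ∨ q)), 1
5. p, 1
6. ¬(p ∨ q), 1
7. ¬p, 1
8. ¬q, 1
Accessibility: 0R1
Branch closes: p and ¬p both at 1.
All branches of the negation close; one closing branch shown above.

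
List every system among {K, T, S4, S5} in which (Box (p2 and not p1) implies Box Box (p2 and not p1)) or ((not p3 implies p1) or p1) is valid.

T-tableau for the negation not ((Box (p2 and not p1) implies Box Box (p2 and not p1)) or ((not p3 implies p1) or p1)):
1. not ((Box (p2 and not p1) implies Box Box (p2 and not p1)) or ((not p3 implies p1) or p1)), 0
2. not (Box (p2 and not p1) implies Box Box (p2 and not p1)), 0   [neg-or-rule on 1]
3. not ((not p3 implies p1) or p1), 0   [neg-or-rule on 1]
4. Box (p2 and not p1), 0   [neg-implies-rule on 2]
5. not Box Box (p2 and not p1), 0   [neg-implies-rule on 2]
6. not (not p3 implies p1), 0   [neg-or-rule on 3]
7. not p1, 0   [neg-or-rule on 3]
8. not p3, 0   [neg-implies-rule on 6]
9. p2 and not p1, 0   [Box-rule on 4 via 0R0]
10. p2, 0   [and-rule on 9]
11. not Box (p2 and not p1), 1   [neg-Box-rule on 5: fresh world 1, 0R1]
12. p2 and not p1, 1   [Box-rule on 4 via 0R1]
13. p2, 1   [and-rule on 12]
14. not p1, 1   [and-rule on 12]
15. not (p2 and not p1), 2   [neg-Box-rule on 11: fresh world 2, 1R2]
16. p1, 2   [neg-and-rule on 15 (branches; this branch)]
Accessibility: 0R0, 0R1, 1R1, 1R2, 2R2
Complete open branch: countermodel on a T-frame, so not valid in T, nor in K (the same frame is also a K-frame).
S4-tableau for the negation not ((Box (p2 and not p1) implies Box Box (p2 and not p1)) or ((not p3 implies p1) or p1)):
1. not ((Box (p2 and not p1) implies Box Box (p2 and not p1)) or ((not p3 implies p1) or p1)), 0
2. not (Box (p2 and not p1) implies Box Box (p2 and not p1)), 0   [neg-or-rule on 1]
3. not ((not p3 implies p1) or p1), 0   [neg-or-rule on 1]
4. Box (p2 and not p1), 0   [neg-implies-rule on 2]
5. not Box Box (p2 and not p1), 0   [neg-implies-rule on 2]
6. not (not p3 implies p1), 0   [neg-or-rule on 3]
7. not p1, 0   [neg-or-rule on 3]
8. not p3, 0   [neg-implies-rule on 6]
9. p2 and not p1, 0   [Box-rule on 4 via 0R0]
10. p2, 0   [and-rule on 9]
11. not Box (p2 and not p1), 1   [neg-Box-rule on 5: fresh world 1, 0R1]
12. p2 and not p1, 1   [Box-rule on 4 via 0R1]
13. p2, 1   [and-rule on 12]
14. not p1, 1   [and-rule on 12]
15. not (p2 and not p1), 2   [neg-Box-rule on 11: fresh world 2, 1R2]
16. p2 and not p1, 2   [Box-rule on 4 via 0R2]
17. p2, 2   [and-rule on 16]
18. not p1, 2   [and-rule on 16]
19. p1, 2   [neg-and-rule on 15 (branches; this branch)]
Accessibility: 0R0, 0R1, 0R2, 1R1, 1R2, 2R2
Branch closes: p1 and not p1 both at 2.
Every branch closes (one shown): valid in S4, hence also in S5 (every theorem of S4 is a theorem of S5).

S4, S5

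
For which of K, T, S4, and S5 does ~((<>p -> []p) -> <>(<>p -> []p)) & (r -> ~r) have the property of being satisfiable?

K-tableau for the formula:
1. ~((<>p -> []p) -> <>(<>p -> []p)) & (r -> ~r), u
2. ~((<>p -> []p) -> <>(<>p -> []p)), u
3. r -> ~r, u
4. <>p -> []p, u
5. ~<>(<>p -> []p), u
6. ~r, u
7. []p, u
Complete open branch: satisfiable in K.
T-tableau for the formula:
1. ~((<>p -> []p) -> <>(<>p -> []p)) & (r -> ~r), u
2. ~((<>p -> []p) -> <>(<>p -> []p)), u
3. r -> ~r, u
4. <>p -> []p, u
5. ~<>(<>p -> []p), u
6. ~(<>p -> []p), u
7. <>p, u
8. ~[]p, u
9. ~r, u
10. []p, u
11. p, u
12. p, v
13. ~(<>p -> []p), v
14. <>p, v
15. ~[]p, v
16. ~p, w
17. ~(<>p -> []p), w
18. <>p, w
19. ~[]p, w
20. p, w
Accessibility: uRu, uRv, uRw, vRv, wRw
Branch closes: p and ~p both at w.
Every branch closes (one shown): unsatisfiable in T, hence also in S4, S5 (every S4/S5-frame is a T-frame).

K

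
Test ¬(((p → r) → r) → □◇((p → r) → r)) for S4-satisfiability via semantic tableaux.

1. ¬(((p → r) → r) → □◇((p → r) → r)), w0
2. (p → r) → r, w0   [¬→-rule on 1]
3. ¬□◇((p → r) → r), w0   [¬→-rule on 1]
4. r, w0   [→-rule on 2 (branches; this branch)]
5. ¬◇((p → r) → r), w1   [¬□-rule on 3: fresh world w1, w0Rw1]
6. ¬((p → r) → r), w1   [¬◇-rule on 5 via w1Rw1]
7. p → r, w1   [¬→-rule on 6]
8. ¬r, w1   [¬→-rule on 6]
9. ¬p, w1   [→-rule on 7 (branches; this branch)]
Accessibility: w0Rw0, w0Rw1, w1Rw1

Satisfiable (open branch found)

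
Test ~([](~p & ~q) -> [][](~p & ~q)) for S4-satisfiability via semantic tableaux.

1. ~([](~p & ~q) -> [][](~p & ~q)), 0
2. [](~p & ~q), 0
3. ~[][](~p & ~q), 0
4. ~p & ~q, 0
5. ~p, 0
6. ~q, 0
7. ~[](~p & ~q), 1
8. ~p & ~q, 1
9. ~p, 1
10. ~q, 1
11. ~(~p & ~q), 2
12. ~p & ~q, 2
13. ~p, 2
14. ~q, 2
15. q, 2
Accessibility: 0R0, 0R1, 0R2, 1R1, 1R2, 2R2
Branch closes: q and ~q both at 2.
(One branch shown.) All branches close.

Unsatisfiable (every branch closes)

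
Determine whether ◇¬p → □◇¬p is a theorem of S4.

Tableau for the negation ¬(◇¬p → □◇¬p):
1. ¬(◇¬p → □◇¬p), w0
2. ◇¬p, w0   [¬→-rule on 1]
3. ¬□◇¬p, w0   [¬→-rule on 1]
4. ¬p, w1   [◇-rule on 2: fresh world w1, w0Rw1]
5. ¬◇¬p, w2   [¬□-rule on 3: fresh world w2, w0Rw2]
6. p, w2   [¬◇-rule on 5 via w2Rw2]
Accessibility: w0Rw0, w0Rw1, w0Rw2, w1Rw1, w2Rw2
The negation has an open branch (countermodel exists).

Invalid (countermodel exists)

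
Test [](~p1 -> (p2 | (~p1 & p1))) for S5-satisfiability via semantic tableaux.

Yes, satisfiable

1. [](~p1 -> (p2 | (~p1 & p1))), u
2. ~p1 -> (p2 | (~p1 & p1)), u
3. p2 | (~p1 & p1), u
4. p2, u
Accessibility: uRu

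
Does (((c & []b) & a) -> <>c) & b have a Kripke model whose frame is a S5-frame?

1. (((c & []b) & a) -> <>c) & b, u
2. ((c & []b) & a) -> <>c, u
3. b, u
4. <>c, u
5. c, v
Accessibility: uRu, uRv, vRu, vRv

Yes, satisfiable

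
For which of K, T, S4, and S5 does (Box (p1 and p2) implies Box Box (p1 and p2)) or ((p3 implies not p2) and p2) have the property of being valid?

S4, S5

T-tableau for the negation not ((Box (p1 and p2) implies Box Box (p1 and p2)) or ((p3 implies not p2) and p2)):
1. not ((Box (p1 and p2) implies Box Box (p1 and p2)) or ((p3 implies not p2) and p2)), u
2. not (Box (p1 and p2) implies Box Box (p1 and p2)), u
3. not ((p3 implies not p2) and p2), u
4. Box (p1 and p2), u
5. not Box Box (p1 and p2), u
6. p1 and p2, u
7. p1, u
8. p2, u
9. not (p3 implies not p2), u
10. p3, u
11. not Box (p1 and p2), v
12. p1 and p2, v
13. p1, v
14. p2, v
15. not (p1 and p2), w
16. not p2, w
Accessibility: uRu, uRv, vRv, vRw, wRw
Complete open branch: countermodel on a T-frame, so not valid in T, nor in K (the same frame is also a K-frame).
S4-tableau for the negation not ((Box (p1 and p2) implies Box Box (p1 and p2)) or ((p3 implies not p2) and p2)):
1. not ((Box (p1 and p2) implies Box Box (p1 and p2)) or ((p3 implies not p2) and p2)), u
2. not (Box (p1 and p2) implies Box Box (p1 and p2)), u
3. not ((p3 implies not p2) and p2), u
4. Box (p1 and p2), u
5. not Box Box (p1 and p2), u
6. p1 and p2, u
7. p1, u
8. p2, u
9. not (p3 implies not p2), u
10. p3, u
11. not Box (p1 and p2), v
12. p1 and p2, v
13. p1, v
14. p2, v
15. not (p1 and p2), w
16. p1 and p2, w
17. p1, w
18. p2, w
19. not p2, w
Accessibility: uRu, uRv, uRw, vRv, vRw, wRw
Branch closes: p2 and not p2 both at w.
Every branch closes (one shown): valid in S4, hence also in S5 (every theorem of S4 is a theorem of S5).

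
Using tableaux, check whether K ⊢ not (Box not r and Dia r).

Tableau for the negation Box not r and Dia r:
1. Box not r and Dia r, w0
2. Box not r, w0   [and-rule on 1]
3. Dia r, w0   [and-rule on 1]
4. r, w1   [Dia-rule on 3: fresh world w1, w0Rw1]
5. not r, w1   [Box-rule on 2 via w0Rw1]
Accessibility: w0Rw1
Branch closes: r and not r both at w1.
All branches of the negation close; one closing branch shown above.

Valid in K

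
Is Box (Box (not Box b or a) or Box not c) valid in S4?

Not valid

Tableau for the negation not Box (Box (not Box b or a) or Box not c):
1. not Box (Box (not Box b or a) or Box not c), 0
2. not (Box (not Box b or a) or Box not c), 1   [neg-Box-rule on 1: fresh world 1, 0R1]
3. not Box (not Box b or a), 1   [neg-or-rule on 2]
4. not Box not c, 1   [neg-or-rule on 2]
5. not (not Box b or a), 2   [neg-Box-rule on 3: fresh world 2, 1R2]
6. Box b, 2   [neg-or-rule on 5]
7. not a, 2   [neg-or-rule on 5]
8. b, 2   [Box-rule on 6 via 2R2]
9. c, 3   [neg-Box-rule on 4: fresh world 3, 1R3]
Accessibility: 0R0, 0R1, 0R2, 0R3, 1R1, 1R2, 1R3, 2R2, 3R3
The negation has an open branch (countermodel exists).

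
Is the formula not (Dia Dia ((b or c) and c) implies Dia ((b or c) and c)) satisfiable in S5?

Unsatisfiable

1. not (Dia Dia ((b or c) and c) implies Dia ((b or c) and c)), u
2. Dia Dia ((b or c) and c), u
3. not Dia ((b or c) and c), u
4. not ((b or c) and c), u
5. not (b or c), u
6. not b, u
7. not c, u
8. Dia ((b or c) and c), v
9. not ((b or c) and c), v
10. not (b or c), v
11. not b, v
12. not c, v
13. (b or c) and c, w
14. b or c, w
15. c, w
16. not ((b or c) and c), w
17. not (b or c), w
18. not b, w
19. not c, w
Accessibility: uRu, uRv, uRw, vRu, vRv, vRw, wRu, wRv, wRw
Branch closes: c and not c both at w.
(One branch shown.) All branches close.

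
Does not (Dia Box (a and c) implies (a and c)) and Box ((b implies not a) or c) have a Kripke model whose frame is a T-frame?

1. not (Dia Box (a and c) implies (a and c)) and Box ((b implies not a) or c), w0
2. not (Dia Box (a and c) implies (a and c)), w0
3. Box ((b implies not a) or c), w0
4. Dia Box (a and c), w0
5. not (a and c), w0
6. (b implies not a) or c, w0
7. not c, w0
8. b implies not a, w0
9. not a, w0
10. Box (a and c), w1
11. (b implies not a) or c, w1
12. a and c, w1
13. a, w1
14. c, w1
Accessibility: w0Rw0, w0Rw1, w1Rw1

Yes, satisfiable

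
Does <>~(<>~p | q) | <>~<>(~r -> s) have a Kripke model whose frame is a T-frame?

Satisfiable

1. <>~(<>~p | q) | <>~<>(~r -> s), 0
2. <>~<>(~r -> s), 0
3. ~<>(~r -> s), 1
4. ~(~r -> s), 1
5. ~r, 1
6. ~s, 1
Accessibility: 0R0, 0R1, 1R1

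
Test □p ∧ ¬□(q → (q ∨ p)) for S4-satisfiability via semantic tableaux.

Unsatisfiable (every branch closes)

1. □p ∧ ¬□(q → (q ∨ p)), u
2. □p, u
3. ¬□(q → (q ∨ p)), u
4. p, u
5. ¬(q → (q ∨ p)), v
6. q, v
7. ¬(q ∨ p), v
8. ¬q, v
9. ¬p, v
Accessibility: uRu, uRv, vRv
Branch closes: q and ¬q both at v.
Every branch closes; the branch above is one of them.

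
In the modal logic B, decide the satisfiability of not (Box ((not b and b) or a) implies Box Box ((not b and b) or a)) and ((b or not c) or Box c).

Satisfiable

1. not (Box ((not b and b) or a) implies Box Box ((not b and b) or a)) and ((b or not c) or Box c), 0
2. not (Box ((not b and b) or a) implies Box Box ((not b and b) or a)), 0
3. (b or not c) or Box c, 0
4. Box ((not b and b) or a), 0
5. not Box Box ((not b and b) or a), 0
6. (not b and b) or a, 0
7. Box c, 0
8. c, 0
9. a, 0
10. not Box ((not b and b) or a), 1
11. (not b and b) or a, 1
12. c, 1
13. a, 1
14. not ((not b and b) or a), 2
15. not (not b and b), 2
16. not a, 2
17. not b, 2
Accessibility: 0R0, 0R1, 1R0, 1R1, 1R2, 2R1, 2R2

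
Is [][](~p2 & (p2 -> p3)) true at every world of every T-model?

Tableau for the negation ~[][](~p2 & (p2 -> p3)):
1. ~[][](~p2 & (p2 -> p3)), u
2. ~[](~p2 & (p2 -> p3)), v
3. ~(~p2 & (p2 -> p3)), w
4. ~(p2 -> p3), w
5. p2, w
6. ~p3, w
Accessibility: uRu, uRv, vRv, vRw, wRw
The negation has an open branch (countermodel exists).

Not valid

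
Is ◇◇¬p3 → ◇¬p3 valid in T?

Not valid

Tableau for the negation ¬(◇◇¬p3 → ◇¬p3):
1. ¬(◇◇¬p3 → ◇¬p3), u
2. ◇◇¬p3, u   [¬→-rule on 1]
3. ¬◇¬p3, u   [¬→-rule on 1]
4. p3, u   [¬◇-rule on 3 via uRu]
5. ◇¬p3, v   [◇-rule on 2: fresh world v, uRv]
6. p3, v   [¬◇-rule on 3 via uRv]
7. ¬p3, w   [◇-rule on 5: fresh world w, vRw]
Accessibility: uRu, uRv, vRv, vRw, wRw
The negation has an open branch (countermodel exists).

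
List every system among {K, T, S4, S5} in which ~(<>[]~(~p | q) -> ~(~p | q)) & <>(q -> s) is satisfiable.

K, T, S4

S5-tableau for the formula:
1. ~(<>[]~(~p | q) -> ~(~p | q)) & <>(q -> s), 0
2. ~(<>[]~(~p | q) -> ~(~p | q)), 0   [&-rule on 1]
3. <>(q -> s), 0   [&-rule on 1]
4. <>[]~(~p | q), 0   [~->-rule on 2]
5. ~p | q, 0   [~->-rule on 2]
6. q, 0   [|-rule on 5 (branches; this branch)]
7. q -> s, 1   [<>-rule on 3: fresh world 1, 0R1]
8. s, 1   [->-rule on 7 (branches; this branch)]
9. []~(~p | q), 2   [<>-rule on 4: fresh world 2, 0R2]
10. ~(~p | q), 0   [[]-rule on 9 via 2R0]
11. p, 0   [~|-rule on 10]
12. ~q, 0   [~|-rule on 10]
Accessibility: 0R0, 0R1, 0R2, 1R0, 1R1, 1R2, 2R0, 2R1, 2R2
Branch closes: q and ~q both at 0.
Every branch closes (one shown): unsatisfiable in S5.
S4-tableau for the formula:
1. ~(<>[]~(~p | q) -> ~(~p | q)) & <>(q -> s), 0
2. ~(<>[]~(~p | q) -> ~(~p | q)), 0   [&-rule on 1]
3. <>(q -> s), 0   [&-rule on 1]
4. <>[]~(~p | q), 0   [~->-rule on 2]
5. ~p | q, 0   [~->-rule on 2]
6. q, 0   [|-rule on 5 (branches; this branch)]
7. q -> s, 1   [<>-rule on 3: fresh world 1, 0R1]
8. s, 1   [->-rule on 7 (branches; this branch)]
9. []~(~p | q), 2   [<>-rule on 4: fresh world 2, 0R2]
10. ~(~p | q), 2   [[]-rule on 9 via 2R2]
11. p, 2   [~|-rule on 10]
12. ~q, 2   [~|-rule on 10]
Accessibility: 0R0, 0R1, 0R2, 1R1, 2R2
Complete open branch: satisfiable in S4, hence also in K, T (this S4-model is also a K-model and a T-model).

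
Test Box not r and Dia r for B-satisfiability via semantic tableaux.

No, unsatisfiable

1. Box not r and Dia r, 0
2. Box not r, 0
3. Dia r, 0
4. not r, 0
5. r, 1
6. not r, 1
Accessibility: 0R0, 0R1, 1R0, 1R1
Branch closes: r and not r both at 1.
All branches of the tableau close; one closing branch shown above.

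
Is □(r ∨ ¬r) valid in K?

Valid

Tableau for the negation ¬□(r ∨ ¬r):
1. ¬□(r ∨ ¬r), u
2. ¬(r ∨ ¬r), v
3. ¬r, v
4. r, v
Accessibility: uRv
Branch closes: r and ¬r both at v.
All branches of the negation close; one closing branch shown above.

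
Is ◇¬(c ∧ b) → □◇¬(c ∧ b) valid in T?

Tableau for the negation ¬(◇¬(c ∧ b) → □◇¬(c ∧ b)):
1. ¬(◇¬(c ∧ b) → □◇¬(c ∧ b)), 0
2. ◇¬(c ∧ b), 0
3. ¬□◇¬(c ∧ b), 0
4. ¬(c ∧ b), 1
5. ¬b, 1
6. ¬◇¬(c ∧ b), 2
7. c ∧ b, 2
8. c, 2
9. b, 2
Accessibility: 0R0, 0R1, 0R2, 1R1, 2R2
The negation has an open branch (countermodel exists).

No, not valid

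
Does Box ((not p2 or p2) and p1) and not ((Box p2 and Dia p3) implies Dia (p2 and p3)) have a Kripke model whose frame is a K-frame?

Unsatisfiable (every branch closes)

1. Box ((not p2 or p2) and p1) and not ((Box p2 and Dia p3) implies Dia (p2 and p3)), u
2. Box ((not p2 or p2) and p1), u
3. not ((Box p2 and Dia p3) implies Dia (p2 and p3)), u
4. Box p2 and Dia p3, u
5. not Dia (p2 and p3), u
6. Box p2, u
7. Dia p3, u
8. p3, v
9. (not p2 or p2) and p1, v
10. not p2 or p2, v
11. p1, v
12. not (p2 and p3), v
13. p2, v
14. not p3, v
Accessibility: uRv
Branch closes: p3 and not p3 both at v.
All branches of the tableau close; one closing branch shown above.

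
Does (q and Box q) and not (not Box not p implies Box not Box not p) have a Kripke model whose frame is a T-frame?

1. (q and Box q) and not (not Box not p implies Box not Box not p), w0
2. q and Box q, w0
3. not (not Box not p implies Box not Box not p), w0
4. q, w0
5. Box q, w0
6. not Box not p, w0
7. not Box not Box not p, w0
8. p, w1
9. q, w1
10. Box not p, w2
11. q, w2
12. not p, w2
Accessibility: w0Rw0, w0Rw1, w0Rw2, w1Rw1, w2Rw2

Satisfiable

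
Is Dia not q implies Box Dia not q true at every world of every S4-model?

Tableau for the negation not (Dia not q implies Box Dia not q):
1. not (Dia not q implies Box Dia not q), w0
2. Dia not q, w0
3. not Box Dia not q, w0
4. not q, w1
5. not Dia not q, w2
6. q, w2
Accessibility: w0Rw0, w0Rw1, w0Rw2, w1Rw1, w2Rw2
The negation has an open branch (countermodel exists).

Invalid (countermodel exists)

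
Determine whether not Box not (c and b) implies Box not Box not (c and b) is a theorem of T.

No, not valid

Tableau for the negation not (not Box not (c and b) implies Box not Box not (c and b)):
1. not (not Box not (c and b) implies Box not Box not (c and b)), u
2. not Box not (c and b), u
3. not Box not Box not (c and b), u
4. c and b, v
5. c, v
6. b, v
7. Box not (c and b), w
8. not (c and b), w
9. not b, w
Accessibility: uRu, uRv, uRw, vRv, wRw
The negation has an open branch (countermodel exists).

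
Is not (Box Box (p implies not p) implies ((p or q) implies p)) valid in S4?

Not valid

Tableau for the negation Box Box (p implies not p) implies ((p or q) implies p):
1. Box Box (p implies not p) implies ((p or q) implies p), w0
2. (p or q) implies p, w0   [implies-rule on 1 (branches; this branch)]
3. p, w0   [implies-rule on 2 (branches; this branch)]
Accessibility: w0Rw0
The negation has an open branch (countermodel exists).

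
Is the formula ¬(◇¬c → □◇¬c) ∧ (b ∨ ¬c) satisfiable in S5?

Unsatisfiable (every branch closes)

1. ¬(◇¬c → □◇¬c) ∧ (b ∨ ¬c), u
2. ¬(◇¬c → □◇¬c), u   [∧-rule on 1]
3. b ∨ ¬c, u   [∧-rule on 1]
4. ◇¬c, u   [¬→-rule on 2]
5. ¬□◇¬c, u   [¬→-rule on 2]
6. b, u   [∨-rule on 3 (branches; this branch)]
7. ¬c, v   [◇-rule on 4: fresh world v, uRv]
8. ¬◇¬c, w   [¬□-rule on 5: fresh world w, uRw]
9. c, u   [¬◇-rule on 8 via wRu]
10. c, v   [¬◇-rule on 8 via wRv]
Accessibility: uRu, uRv, uRw, vRu, vRv, vRw, wRu, wRv, wRw
Branch closes: c and ¬c both at v.
(One branch shown.) All branches close.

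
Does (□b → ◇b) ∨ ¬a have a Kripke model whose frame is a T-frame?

1. (□b → ◇b) ∨ ¬a, w0
2. ¬a, w0   [∨-rule on 1 (branches; this branch)]
Accessibility: w0Rw0

Satisfiable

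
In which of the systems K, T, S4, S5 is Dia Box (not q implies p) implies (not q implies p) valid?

S5

S5-tableau for the negation not (Dia Box (not q implies p) implies (not q implies p)):
1. not (Dia Box (not q implies p) implies (not q implies p)), 0
2. Dia Box (not q implies p), 0
3. not (not q implies p), 0
4. not q, 0
5. not p, 0
6. Box (not q implies p), 1
7. not q implies p, 0
8. not q implies p, 1
9. p, 0
Accessibility: 0R0, 0R1, 1R0, 1R1
Branch closes: p and not p both at 0.
Every branch closes (one shown): valid in S5.
S4-tableau for the negation not (Dia Box (not q implies p) implies (not q implies p)):
1. not (Dia Box (not q implies p) implies (not q implies p)), 0
2. Dia Box (not q implies p), 0
3. not (not q implies p), 0
4. not q, 0
5. not p, 0
6. Box (not q implies p), 1
7. not q implies p, 1
8. p, 1
Accessibility: 0R0, 0R1, 1R1
Complete open branch: countermodel on an S4-frame, so not valid in S4, nor in K, T (the same frame is also a K-frame and a T-frame).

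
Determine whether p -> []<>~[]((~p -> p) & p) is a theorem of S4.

No, not valid

Tableau for the negation ~(p -> []<>~[]((~p -> p) & p)):
1. ~(p -> []<>~[]((~p -> p) & p)), w0
2. p, w0
3. ~[]<>~[]((~p -> p) & p), w0
4. ~<>~[]((~p -> p) & p), w1
5. []((~p -> p) & p), w1
6. (~p -> p) & p, w1
7. ~p -> p, w1
8. p, w1
Accessibility: w0Rw0, w0Rw1, w1Rw1
The negation has an open branch (countermodel exists).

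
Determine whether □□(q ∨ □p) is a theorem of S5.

Tableau for the negation ¬□□(q ∨ □p):
1. ¬□□(q ∨ □p), w0
2. ¬□(q ∨ □p), w1
3. ¬(q ∨ □p), w2
4. ¬q, w2
5. ¬□p, w2
6. ¬p, w3
Accessibility: w0Rw0, w0Rw1, w0Rw2, w0Rw3, w1Rw0, w1Rw1, w1Rw2, w1Rw3, w2Rw0, w2Rw1, w2Rw2, w2Rw3, w3Rw0, w3Rw1, w3Rw2, w3Rw3
The negation has an open branch (countermodel exists).

No, not valid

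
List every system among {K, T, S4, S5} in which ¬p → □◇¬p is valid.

S4-tableau for the negation ¬(¬p → □◇¬p):
1. ¬(¬p → □◇¬p), w0
2. ¬p, w0
3. ¬□◇¬p, w0
4. ¬◇¬p, w1
5. p, w1
Accessibility: w0Rw0, w0Rw1, w1Rw1
Complete open branch: countermodel on an S4-frame, so not valid in S4, nor in K, T (the same frame is also a K-frame and a T-frame).
S5-tableau for the negation ¬(¬p → □◇¬p):
1. ¬(¬p → □◇¬p), w0
2. ¬p, w0
3. ¬□◇¬p, w0
4. ¬◇¬p, w1
5. p, w0
Accessibility: w0Rw0, w0Rw1, w1Rw0, w1Rw1
Branch closes: p and ¬p both at w0.
Every branch closes (one shown): valid in S5.

S5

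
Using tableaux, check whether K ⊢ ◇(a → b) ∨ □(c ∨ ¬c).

Tableau for the negation ¬(◇(a → b) ∨ □(c ∨ ¬c)):
1. ¬(◇(a → b) ∨ □(c ∨ ¬c)), w0
2. ¬◇(a → b), w0
3. ¬□(c ∨ ¬c), w0
4. ¬(c ∨ ¬c), w1
5. ¬c, w1
6. c, w1
Accessibility: w0Rw1
Branch closes: c and ¬c both at w1.
Every branch of the negation's tableau closes; the branch above is one of them.

Valid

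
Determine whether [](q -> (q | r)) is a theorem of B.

Tableau for the negation ~[](q -> (q | r)):
1. ~[](q -> (q | r)), w0
2. ~(q -> (q | r)), w1   [~[]-rule on 1: fresh world w1, w0Rw1]
3. q, w1   [~->-rule on 2]
4. ~(q | r), w1   [~->-rule on 2]
5. ~q, w1   [~|-rule on 4]
6. ~r, w1   [~|-rule on 4]
Accessibility: w0Rw0, w0Rw1, w1Rw0, w1Rw1
Branch closes: q and ~q both at w1.
Every branch of the negation's tableau closes; the branch above is one of them.

Valid in B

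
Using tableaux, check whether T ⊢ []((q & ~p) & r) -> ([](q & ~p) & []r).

Yes, valid

Tableau for the negation ~([]((q & ~p) & r) -> ([](q & ~p) & []r)):
1. ~([]((q & ~p) & r) -> ([](q & ~p) & []r)), u
2. []((q & ~p) & r), u   [~->-rule on 1]
3. ~([](q & ~p) & []r), u   [~->-rule on 1]
4. (q & ~p) & r, u   [[]-rule on 2 via uRu]
5. q & ~p, u   [&-rule on 4]
6. r, u   [&-rule on 4]
7. q, u   [&-rule on 5]
8. ~p, u   [&-rule on 5]
9. ~[](q & ~p), u   [~&-rule on 3 (branches; this branch)]
10. ~(q & ~p), v   [~[]-rule on 9: fresh world v, uRv]
11. (q & ~p) & r, v   [[]-rule on 2 via uRv]
12. q & ~p, v   [&-rule on 11]
13. r, v   [&-rule on 11]
14. q, v   [&-rule on 12]
15. ~p, v   [&-rule on 12]
16. p, v   [~&-rule on 10 (branches; this branch)]
Accessibility: uRu, uRv, vRv
Branch closes: p and ~p both at v.
All branches of the negation close; one closing branch shown above.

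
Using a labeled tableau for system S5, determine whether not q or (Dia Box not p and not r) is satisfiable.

Satisfiable

1. not q or (Dia Box not p and not r), w0
2. Dia Box not p and not r, w0
3. Dia Box not p, w0
4. not r, w0
5. Box not p, w1
6. not p, w0
7. not p, w1
Accessibility: w0Rw0, w0Rw1, w1Rw0, w1Rw1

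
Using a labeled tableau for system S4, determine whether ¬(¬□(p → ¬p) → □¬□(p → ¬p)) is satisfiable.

1. ¬(¬□(p → ¬p) → □¬□(p → ¬p)), w0
2. ¬□(p → ¬p), w0   [¬→-rule on 1]
3. ¬□¬□(p → ¬p), w0   [¬→-rule on 1]
4. ¬(p → ¬p), w1   [¬□-rule on 2: fresh world w1, w0Rw1]
5. p, w1   [¬→-rule on 4]
6. □(p → ¬p), w2   [¬□-rule on 3: fresh world w2, w0Rw2]
7. p → ¬p, w2   [□-rule on 6 via w2Rw2]
8. ¬p, w2   [→-rule on 7 (branches; this branch)]
Accessibility: w0Rw0, w0Rw1, w0Rw2, w1Rw1, w2Rw2

Satisfiable (open branch found)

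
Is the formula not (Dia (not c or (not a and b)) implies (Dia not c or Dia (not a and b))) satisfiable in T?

1. not (Dia (not c or (not a and b)) implies (Dia not c or Dia (not a and b))), u
2. Dia (not c or (not a and b)), u
3. not (Dia not c or Dia (not a and b)), u
4. not Dia not c, u
5. not Dia (not a and b), u
6. c, u
7. not (not a and b), u
8. not b, u
9. not c or (not a and b), v
10. c, v
11. not (not a and b), v
12. not a and b, v
13. not a, v
14. b, v
15. not b, v
Accessibility: uRu, uRv, vRv
Branch closes: b and not b both at v.
All branches of the tableau close; one closing branch shown above.

Unsatisfiable (every branch closes)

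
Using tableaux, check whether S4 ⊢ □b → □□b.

Valid in S4

Tableau for the negation ¬(□b → □□b):
1. ¬(□b → □□b), u
2. □b, u   [¬→-rule on 1]
3. ¬□□b, u   [¬→-rule on 1]
4. b, u   [□-rule on 2 via uRu]
5. ¬□b, v   [¬□-rule on 3: fresh world v, uRv]
6. b, v   [□-rule on 2 via uRv]
7. ¬b, w   [¬□-rule on 5: fresh world w, vRw]
8. b, w   [□-rule on 2 via uRw]
Accessibility: uRu, uRv, uRw, vRv, vRw, wRw
Branch closes: b and ¬b both at w.
All branches of the negation close; one closing branch shown above.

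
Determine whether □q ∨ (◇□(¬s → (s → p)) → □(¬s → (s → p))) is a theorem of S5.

Yes, valid

Tableau for the negation ¬(□q ∨ (◇□(¬s → (s → p)) → □(¬s → (s → p)))):
1. ¬(□q ∨ (◇□(¬s → (s → p)) → □(¬s → (s → p)))), w0
2. ¬□q, w0
3. ¬(◇□(¬s → (s → p)) → □(¬s → (s → p))), w0
4. ◇□(¬s → (s → p)), w0
5. ¬□(¬s → (s → p)), w0
6. ¬q, w1
7. □(¬s → (s → p)), w2
8. ¬s → (s → p), w0
9. ¬s → (s → p), w1
10. ¬s → (s → p), w2
11. s → p, w0
12. s → p, w1
13. s → p, w2
14. p, w0
15. p, w1
16. p, w2
17. ¬(¬s → (s → p)), w3
18. ¬s, w3
19. ¬(s → p), w3
20. s, w3
21. ¬p, w3
Accessibility: w0Rw0, w0Rw1, w0Rw2, w0Rw3, w1Rw0, w1Rw1, w1Rw2, w1Rw3, w2Rw0, w2Rw1, w2Rw2, w2Rw3, w3Rw0, w3Rw1, w3Rw2, w3Rw3
Branch closes: s and ¬s both at w3.
Every branch of the negation's tableau closes; the branch above is one of them.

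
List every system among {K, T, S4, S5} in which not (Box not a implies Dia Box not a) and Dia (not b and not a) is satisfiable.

K-tableau for the formula:
1. not (Box not a implies Dia Box not a) and Dia (not b and not a), 0
2. not (Box not a implies Dia Box not a), 0
3. Dia (not b and not a), 0
4. Box not a, 0
5. not Dia Box not a, 0
6. not b and not a, 1
7. not b, 1
8. not a, 1
9. not Box not a, 1
10. a, 2
Accessibility: 0R1, 1R2
Complete open branch: satisfiable in K.
T-tableau for the formula:
1. not (Box not a implies Dia Box not a) and Dia (not b and not a), 0
2. not (Box not a implies Dia Box not a), 0
3. Dia (not b and not a), 0
4. Box not a, 0
5. not Dia Box not a, 0
6. not a, 0
7. not Box not a, 0
8. not b and not a, 1
9. not b, 1
10. not a, 1
11. not Box not a, 1
12. a, 2
13. not a, 2
Accessibility: 0R0, 0R1, 0R2, 1R1, 2R2
Branch closes: a and not a both at 2.
Every branch closes (one shown): unsatisfiable in T, hence also in S4, S5 (every S4/S5-frame is a T-frame).

K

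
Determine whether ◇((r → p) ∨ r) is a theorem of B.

Yes, valid

Tableau for the negation ¬◇((r → p) ∨ r):
1. ¬◇((r → p) ∨ r), 0
2. ¬((r → p) ∨ r), 0
3. ¬(r → p), 0
4. ¬r, 0
5. r, 0
6. ¬p, 0
Accessibility: 0R0
Branch closes: r and ¬r both at 0.
Every branch of the negation's tableau closes; the branch above is one of them.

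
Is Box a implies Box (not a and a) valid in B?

Invalid (countermodel exists)

Tableau for the negation not (Box a implies Box (not a and a)):
1. not (Box a implies Box (not a and a)), w0
2. Box a, w0
3. not Box (not a and a), w0
4. a, w0
5. not (not a and a), w1
6. a, w1
Accessibility: w0Rw0, w0Rw1, w1Rw0, w1Rw1
The negation has an open branch (countermodel exists).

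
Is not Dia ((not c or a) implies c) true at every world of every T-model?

No, not valid

Tableau for the negation Dia ((not c or a) implies c):
1. Dia ((not c or a) implies c), u
2. (not c or a) implies c, v
3. c, v
Accessibility: uRu, uRv, vRv
The negation has an open branch (countermodel exists).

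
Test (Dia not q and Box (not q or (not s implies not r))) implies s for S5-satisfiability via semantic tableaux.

1. (Dia not q and Box (not q or (not s implies not r))) implies s, w0
2. s, w0
Accessibility: w0Rw0

Satisfiable (open branch found)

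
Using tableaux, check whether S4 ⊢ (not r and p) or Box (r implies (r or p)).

Valid

Tableau for the negation not ((not r and p) or Box (r implies (r or p))):
1. not ((not r and p) or Box (r implies (r or p))), w0
2. not (not r and p), w0
3. not Box (r implies (r or p)), w0
4. not p, w0
5. not (r implies (r or p)), w1
6. r, w1
7. not (r or p), w1
8. not r, w1
9. not p, w1
Accessibility: w0Rw0, w0Rw1, w1Rw1
Branch closes: r and not r both at w1.
Every branch of the negation's tableau closes; the branch above is one of them.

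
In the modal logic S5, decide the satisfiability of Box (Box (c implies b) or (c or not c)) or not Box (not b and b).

1. Box (Box (c implies b) or (c or not c)) or not Box (not b and b), 0
2. not Box (not b and b), 0
3. not (not b and b), 1
4. not b, 1
Accessibility: 0R0, 0R1, 1R0, 1R1

Satisfiable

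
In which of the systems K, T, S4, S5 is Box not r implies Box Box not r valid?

S4, S5

S4-tableau for the negation not (Box not r implies Box Box not r):
1. not (Box not r implies Box Box not r), w0
2. Box not r, w0   [neg-implies-rule on 1]
3. not Box Box not r, w0   [neg-implies-rule on 1]
4. not r, w0   [Box-rule on 2 via w0Rw0]
5. not Box not r, w1   [neg-Box-rule on 3: fresh world w1, w0Rw1]
6. not r, w1   [Box-rule on 2 via w0Rw1]
7. r, w2   [neg-Box-rule on 5: fresh world w2, w1Rw2]
8. not r, w2   [Box-rule on 2 via w0Rw2]
Accessibility: w0Rw0, w0Rw1, w0Rw2, w1Rw1, w1Rw2, w2Rw2
Branch closes: r and not r both at w2.
Every branch closes (one shown): valid in S4, hence also in S5 (every theorem of S4 is a theorem of S5).
T-tableau for the negation not (Box not r implies Box Box not r):
1. not (Box not r implies Box Box not r), w0
2. Box not r, w0   [neg-implies-rule on 1]
3. not Box Box not r, w0   [neg-implies-rule on 1]
4. not r, w0   [Box-rule on 2 via w0Rw0]
5. not Box not r, w1   [neg-Box-rule on 3: fresh world w1, w0Rw1]
6. not r, w1   [Box-rule on 2 via w0Rw1]
7. r, w2   [neg-Box-rule on 5: fresh world w2, w1Rw2]
Accessibility: w0Rw0, w0Rw1, w1Rw1, w1Rw2, w2Rw2
Complete open branch: countermodel on a T-frame, so not valid in T, nor in K (the same frame is also a K-frame).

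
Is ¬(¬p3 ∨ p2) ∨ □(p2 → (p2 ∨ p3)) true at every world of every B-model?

Tableau for the negation ¬(¬(¬p3 ∨ p2) ∨ □(p2 → (p2 ∨ p3))):
1. ¬(¬(¬p3 ∨ p2) ∨ □(p2 → (p2 ∨ p3))), w0
2. ¬p3 ∨ p2, w0   [¬∨-rule on 1]
3. ¬□(p2 → (p2 ∨ p3)), w0   [¬∨-rule on 1]
4. p2, w0   [∨-rule on 2 (branches; this branch)]
5. ¬(p2 → (p2 ∨ p3)), w1   [¬□-rule on 3: fresh world w1, w0Rw1]
6. p2, w1   [¬→-rule on 5]
7. ¬(p2 ∨ p3), w1   [¬→-rule on 5]
8. ¬p2, w1   [¬∨-rule on 7]
9. ¬p3, w1   [¬∨-rule on 7]
Accessibility: w0Rw0, w0Rw1, w1Rw0, w1Rw1
Branch closes: p2 and ¬p2 both at w1.
Every branch of the negation's tableau closes; the branch above is one of them.

Valid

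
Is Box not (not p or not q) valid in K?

Tableau for the negation not Box not (not p or not q):
1. not Box not (not p or not q), w0
2. not p or not q, w1   [neg-Box-rule on 1: fresh world w1, w0Rw1]
3. not q, w1   [or-rule on 2 (branches; this branch)]
Accessibility: w0Rw1
The negation has an open branch (countermodel exists).

Not valid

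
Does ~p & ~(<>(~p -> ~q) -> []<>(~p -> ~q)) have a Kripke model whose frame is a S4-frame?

1. ~p & ~(<>(~p -> ~q) -> []<>(~p -> ~q)), u
2. ~p, u
3. ~(<>(~p -> ~q) -> []<>(~p -> ~q)), u
4. <>(~p -> ~q), u
5. ~[]<>(~p -> ~q), u
6. ~p -> ~q, v
7. ~q, v
8. ~<>(~p -> ~q), w
9. ~(~p -> ~q), w
10. ~p, w
11. q, w
Accessibility: uRu, uRv, uRw, vRv, wRw

Satisfiable (open branch found)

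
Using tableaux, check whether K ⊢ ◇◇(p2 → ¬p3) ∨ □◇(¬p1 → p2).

Invalid (countermodel exists)

Tableau for the negation ¬(◇◇(p2 → ¬p3) ∨ □◇(¬p1 → p2)):
1. ¬(◇◇(p2 → ¬p3) ∨ □◇(¬p1 → p2)), u
2. ¬◇◇(p2 → ¬p3), u   [¬∨-rule on 1]
3. ¬□◇(¬p1 → p2), u   [¬∨-rule on 1]
4. ¬◇(¬p1 → p2), v   [¬□-rule on 3: fresh world v, uRv]
5. ¬◇(p2 → ¬p3), v   [¬◇-rule on 2 via uRv]
Accessibility: uRv
The negation has an open branch (countermodel exists).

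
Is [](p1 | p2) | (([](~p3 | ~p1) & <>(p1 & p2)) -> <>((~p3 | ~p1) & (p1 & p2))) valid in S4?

Yes, valid

Tableau for the negation ~([](p1 | p2) | (([](~p3 | ~p1) & <>(p1 & p2)) -> <>((~p3 | ~p1) & (p1 & p2)))):
1. ~([](p1 | p2) | (([](~p3 | ~p1) & <>(p1 & p2)) -> <>((~p3 | ~p1) & (p1 & p2)))), w0
2. ~[](p1 | p2), w0
3. ~(([](~p3 | ~p1) & <>(p1 & p2)) -> <>((~p3 | ~p1) & (p1 & p2))), w0
4. [](~p3 | ~p1) & <>(p1 & p2), w0
5. ~<>((~p3 | ~p1) & (p1 & p2)), w0
6. [](~p3 | ~p1), w0
7. <>(p1 & p2), w0
8. ~((~p3 | ~p1) & (p1 & p2)), w0
9. ~p3 | ~p1, w0
10. ~(p1 & p2), w0
11. ~p1, w0
12. ~p2, w0
13. ~(p1 | p2), w1
14. ~p1, w1
15. ~p2, w1
16. ~((~p3 | ~p1) & (p1 & p2)), w1
17. ~p3 | ~p1, w1
18. ~(p1 & p2), w1
19. p1 & p2, w2
20. p1, w2
21. p2, w2
22. ~((~p3 | ~p1) & (p1 & p2)), w2
23. ~p3 | ~p1, w2
24. ~(p1 & p2), w2
25. ~p3, w2
26. ~p2, w2
Accessibility: w0Rw0, w0Rw1, w0Rw2, w1Rw1, w2Rw2
Branch closes: p2 and ~p2 both at w2.
All branches of the negation close; one closing branch shown above.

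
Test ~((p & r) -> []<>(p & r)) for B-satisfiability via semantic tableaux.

No, unsatisfiable

1. ~((p & r) -> []<>(p & r)), w0
2. p & r, w0   [~->-rule on 1]
3. ~[]<>(p & r), w0   [~->-rule on 1]
4. p, w0   [&-rule on 2]
5. r, w0   [&-rule on 2]
6. ~<>(p & r), w1   [~[]-rule on 3: fresh world w1, w0Rw1]
7. ~(p & r), w0   [~<>-rule on 6 via w1Rw0]
8. ~(p & r), w1   [~<>-rule on 6 via w1Rw1]
9. ~r, w0   [~&-rule on 7 (branches; this branch)]
Accessibility: w0Rw0, w0Rw1, w1Rw0, w1Rw1
Branch closes: r and ~r both at w0.
All branches of the tableau close; one closing branch shown above.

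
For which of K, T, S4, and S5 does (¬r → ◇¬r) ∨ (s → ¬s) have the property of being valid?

K-tableau for the negation ¬((¬r → ◇¬r) ∨ (s → ¬s)):
1. ¬((¬r → ◇¬r) ∨ (s → ¬s)), w0
2. ¬(¬r → ◇¬r), w0   [¬∨-rule on 1]
3. ¬(s → ¬s), w0   [¬∨-rule on 1]
4. ¬r, w0   [¬→-rule on 2]
5. ¬◇¬r, w0   [¬→-rule on 2]
6. s, w0   [¬→-rule on 3]
Complete open branch: countermodel on a K-frame, so not valid in K.
T-tableau for the negation ¬((¬r → ◇¬r) ∨ (s → ¬s)):
1. ¬((¬r → ◇¬r) ∨ (s → ¬s)), w0
2. ¬(¬r → ◇¬r), w0   [¬∨-rule on 1]
3. ¬(s → ¬s), w0   [¬∨-rule on 1]
4. ¬r, w0   [¬→-rule on 2]
5. ¬◇¬r, w0   [¬→-rule on 2]
6. s, w0   [¬→-rule on 3]
7. r, w0   [¬◇-rule on 5 via w0Rw0]
Accessibility: w0Rw0
Branch closes: r and ¬r both at w0.
Every branch closes (one shown): valid in T, hence also in S4, S5 (every theorem of T is a theorem of S4 and S5).

T, S4, S5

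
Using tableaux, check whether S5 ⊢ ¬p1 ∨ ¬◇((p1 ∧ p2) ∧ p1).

Tableau for the negation ¬(¬p1 ∨ ¬◇((p1 ∧ p2) ∧ p1)):
1. ¬(¬p1 ∨ ¬◇((p1 ∧ p2) ∧ p1)), u
2. p1, u   [¬∨-rule on 1]
3. ◇((p1 ∧ p2) ∧ p1), u   [¬∨-rule on 1]
4. (p1 ∧ p2) ∧ p1, v   [◇-rule on 3: fresh world v, uRv]
5. p1 ∧ p2, v   [∧-rule on 4]
6. p1, v   [∧-rule on 4]
7. p2, v   [∧-rule on 5]
Accessibility: uRu, uRv, vRu, vRv
The negation has an open branch (countermodel exists).

Not valid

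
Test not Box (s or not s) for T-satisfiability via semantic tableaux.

1. not Box (s or not s), 0
2. not (s or not s), 1
3. not s, 1
4. s, 1
Accessibility: 0R0, 0R1, 1R1
Branch closes: s and not s both at 1.
Every branch closes; the branch above is one of them.

Unsatisfiable (every branch closes)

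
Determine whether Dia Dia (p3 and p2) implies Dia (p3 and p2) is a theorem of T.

Tableau for the negation not (Dia Dia (p3 and p2) implies Dia (p3 and p2)):
1. not (Dia Dia (p3 and p2) implies Dia (p3 and p2)), u
2. Dia Dia (p3 and p2), u
3. not Dia (p3 and p2), u
4. not (p3 and p2), u
5. not p2, u
6. Dia (p3 and p2), v
7. not (p3 and p2), v
8. not p2, v
9. p3 and p2, w
10. p3, w
11. p2, w
Accessibility: uRu, uRv, vRv, vRw, wRw
The negation has an open branch (countermodel exists).

Invalid (countermodel exists)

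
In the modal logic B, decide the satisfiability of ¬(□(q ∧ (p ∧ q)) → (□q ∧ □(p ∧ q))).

1. ¬(□(q ∧ (p ∧ q)) → (□q ∧ □(p ∧ q))), w0
2. □(q ∧ (p ∧ q)), w0
3. ¬(□q ∧ □(p ∧ q)), w0
4. q ∧ (p ∧ q), w0
5. q, w0
6. p ∧ q, w0
7. p, w0
8. ¬□(p ∧ q), w0
9. ¬(p ∧ q), w1
10. q ∧ (p ∧ q), w1
11. q, w1
12. p ∧ q, w1
13. p, w1
14. ¬q, w1
Accessibility: w0Rw0, w0Rw1, w1Rw0, w1Rw1
Branch closes: q and ¬q both at w1.
Every branch closes; the branch above is one of them.

Unsatisfiable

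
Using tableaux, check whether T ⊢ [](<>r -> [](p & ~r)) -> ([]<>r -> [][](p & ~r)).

Tableau for the negation ~([](<>r -> [](p & ~r)) -> ([]<>r -> [][](p & ~r))):
1. ~([](<>r -> [](p & ~r)) -> ([]<>r -> [][](p & ~r))), 0
2. [](<>r -> [](p & ~r)), 0
3. ~([]<>r -> [][](p & ~r)), 0
4. []<>r, 0
5. ~[][](p & ~r), 0
6. <>r -> [](p & ~r), 0
7. <>r, 0
8. [](p & ~r), 0
9. p & ~r, 0
10. p, 0
11. ~r, 0
12. ~[](p & ~r), 1
13. <>r -> [](p & ~r), 1
14. <>r, 1
15. p & ~r, 1
16. p, 1
17. ~r, 1
18. [](p & ~r), 1
19. r, 2
20. <>r -> [](p & ~r), 2
21. <>r, 2
22. p & ~r, 2
23. p, 2
24. ~r, 2
Accessibility: 0R0, 0R1, 0R2, 1R1, 2R2
Branch closes: r and ~r both at 2.
All branches of the negation close; one closing branch shown above.

Yes, valid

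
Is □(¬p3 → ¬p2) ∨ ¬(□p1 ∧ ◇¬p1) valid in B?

Yes, valid

Tableau for the negation ¬(□(¬p3 → ¬p2) ∨ ¬(□p1 ∧ ◇¬p1)):
1. ¬(□(¬p3 → ¬p2) ∨ ¬(□p1 ∧ ◇¬p1)), u
2. ¬□(¬p3 → ¬p2), u
3. □p1 ∧ ◇¬p1, u
4. □p1, u
5. ◇¬p1, u
6. p1, u
7. ¬(¬p3 → ¬p2), v
8. ¬p3, v
9. p2, v
10. p1, v
11. ¬p1, w
12. p1, w
Accessibility: uRu, uRv, uRw, vRu, vRv, wRu, wRw
Branch closes: p1 and ¬p1 both at w.
All branches of the negation close; one closing branch shown above.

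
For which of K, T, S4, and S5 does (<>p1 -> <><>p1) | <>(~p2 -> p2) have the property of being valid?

T-tableau for the negation ~((<>p1 -> <><>p1) | <>(~p2 -> p2)):
1. ~((<>p1 -> <><>p1) | <>(~p2 -> p2)), w0
2. ~(<>p1 -> <><>p1), w0
3. ~<>(~p2 -> p2), w0
4. <>p1, w0
5. ~<><>p1, w0
6. ~(~p2 -> p2), w0
7. ~p2, w0
8. ~<>p1, w0
9. ~p1, w0
10. p1, w1
11. ~(~p2 -> p2), w1
12. ~p2, w1
13. ~<>p1, w1
14. ~p1, w1
Accessibility: w0Rw0, w0Rw1, w1Rw1
Branch closes: p1 and ~p1 both at w1.
Every branch closes (one shown): valid in T, hence also in S4, S5 (every theorem of T is a theorem of S4 and S5).
K-tableau for the negation ~((<>p1 -> <><>p1) | <>(~p2 -> p2)):
1. ~((<>p1 -> <><>p1) | <>(~p2 -> p2)), w0
2. ~(<>p1 -> <><>p1), w0
3. ~<>(~p2 -> p2), w0
4. <>p1, w0
5. ~<><>p1, w0
6. p1, w1
7. ~(~p2 -> p2), w1
8. ~p2, w1
9. ~<>p1, w1
Accessibility: w0Rw1
Complete open branch: countermodel on a K-frame, so not valid in K.

T, S4, S5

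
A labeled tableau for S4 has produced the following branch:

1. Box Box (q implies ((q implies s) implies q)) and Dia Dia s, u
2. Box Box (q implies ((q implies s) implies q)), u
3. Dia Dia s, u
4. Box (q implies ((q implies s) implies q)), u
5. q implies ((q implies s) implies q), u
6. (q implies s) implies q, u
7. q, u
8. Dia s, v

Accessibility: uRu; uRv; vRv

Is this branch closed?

Not closed

No atom appears with both signs at the same world.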